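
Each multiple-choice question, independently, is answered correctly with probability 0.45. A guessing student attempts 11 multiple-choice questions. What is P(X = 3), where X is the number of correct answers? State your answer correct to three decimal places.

X ~ Binomial(n=11, p=0.45).
P(X=3) = C(11,3) · p^3 · (1−p)^8
= 165 · 0.091125 · 0.0083734 = 0.12590

0.126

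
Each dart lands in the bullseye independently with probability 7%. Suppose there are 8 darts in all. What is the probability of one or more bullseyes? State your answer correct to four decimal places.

0.4404

P(at least one) = 1 − P(none) = 1 − (1 − 0.07)^8
= 1 − 0.559582 = 0.440418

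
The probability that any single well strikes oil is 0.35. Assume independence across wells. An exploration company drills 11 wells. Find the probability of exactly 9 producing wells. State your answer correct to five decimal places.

X ~ Binomial(n=11, p=0.35).
P(X=9) = C(11,9) · p^9 · (1−p)^2
= 55 · 7.8816e-05 · 0.4225 = 0.0018315

0.00183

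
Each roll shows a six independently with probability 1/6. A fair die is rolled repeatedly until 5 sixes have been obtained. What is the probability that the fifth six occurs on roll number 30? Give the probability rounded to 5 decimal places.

Y = trial on which the fifth success occurs; negative binomial, r=5, p=0.166667.
P(Y=30) = C(29,4) · p^5 · (1−p)^25
= 23751 · 0.0001286 · 0.010483 = 0.0320180

0.03202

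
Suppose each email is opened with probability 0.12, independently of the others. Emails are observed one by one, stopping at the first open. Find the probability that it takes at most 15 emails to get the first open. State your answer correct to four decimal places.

Y = number of emails to the first success; geometric, p = 0.12.
P(Y ≤ 15) = 1 − (1−p)^15 = 1 − 0.146974 = 0.853026

0.8530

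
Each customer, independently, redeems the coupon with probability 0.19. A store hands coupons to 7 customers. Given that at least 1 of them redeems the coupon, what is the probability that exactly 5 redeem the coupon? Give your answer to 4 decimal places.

0.0044

X ~ Binomial(7, 0.19). Want P(X=5 | X≥1) = P(X=5) / P(X≥1).
P(X=5) = C(7,5)·0.19^5·0.81^2 = 0.003412
P(X≥1) = 1 − 0.228768 = 0.771232
Ratio = 0.003412 / 0.771232 = 0.004424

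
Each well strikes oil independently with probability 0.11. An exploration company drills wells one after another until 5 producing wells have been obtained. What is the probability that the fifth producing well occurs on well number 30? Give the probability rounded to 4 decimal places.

0.0208

Y = trial on which the fifth success occurs; negative binomial, r=5, p=0.11.
P(Y=30) = C(29,4) · p^5 · (1−p)^25
= 23751 · 1.6105e-05 · 0.054294 = 0.020768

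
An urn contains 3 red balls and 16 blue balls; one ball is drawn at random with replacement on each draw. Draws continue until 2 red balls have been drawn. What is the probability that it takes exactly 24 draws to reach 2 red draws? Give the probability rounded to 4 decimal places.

Y = trial on which the second success occurs; negative binomial, r=2, p=0.157895.
P(Y=24) = C(23,1) · p^2 · (1−p)^22
= 23 · 0.024931 · 0.022807 = 0.013077

0.0131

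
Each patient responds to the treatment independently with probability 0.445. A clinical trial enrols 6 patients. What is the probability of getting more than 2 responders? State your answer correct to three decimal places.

0.548

X ~ Binomial(6, 0.445); P(X ≥ 3) = Σ C(6,k) p^k (1−p)^(6−k) over k:
  k=3: C(6,3)·0.445^3·0.555^3 = 0.30129
  k=4: C(6,4)·0.445^4·0.555^2 = 0.18118
  k=5: C(6,5)·0.445^5·0.555^1 = 0.05811
  k=6: C(6,6)·0.445^6·0.555^0 = 0.00777
Total = 0.54835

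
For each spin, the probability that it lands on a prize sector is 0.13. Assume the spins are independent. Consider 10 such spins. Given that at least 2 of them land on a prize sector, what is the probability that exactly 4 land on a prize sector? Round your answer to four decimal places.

0.0684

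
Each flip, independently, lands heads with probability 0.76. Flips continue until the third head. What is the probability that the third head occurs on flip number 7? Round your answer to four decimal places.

Y = trial on which the third success occurs; negative binomial, r=3, p=0.76.
P(Y=7) = C(6,2) · p^3 · (1−p)^4
= 15 · 0.43898 · 0.0033178 = 0.021846

0.0218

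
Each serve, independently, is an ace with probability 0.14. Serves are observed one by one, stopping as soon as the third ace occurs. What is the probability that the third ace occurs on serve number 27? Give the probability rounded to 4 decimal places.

Y = trial on which the third success occurs; negative binomial, r=3, p=0.14.
P(Y=27) = C(26,2) · p^3 · (1−p)^24
= 325 · 0.002744 · 0.026789 = 0.023891

0.0239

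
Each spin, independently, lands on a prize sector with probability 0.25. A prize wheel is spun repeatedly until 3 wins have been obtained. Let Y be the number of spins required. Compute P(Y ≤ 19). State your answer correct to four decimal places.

0.8887

Finishing within 19 spins ⇔ at least 3 successes in the first 19. With X ~ Binomial(19, 0.25), P(Y ≤ 19) = 1 − P(X ≤ 2).
  k=0: C(19,0)·0.25^0·0.75^19 = 0.004228
  k=1: C(19,1)·0.25^1·0.75^18 = 0.026779
  k=2: C(19,2)·0.25^2·0.75^17 = 0.080337
1 − 0.111345 = 0.888655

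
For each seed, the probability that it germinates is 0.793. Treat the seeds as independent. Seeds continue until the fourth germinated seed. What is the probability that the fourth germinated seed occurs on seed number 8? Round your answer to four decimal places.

0.0254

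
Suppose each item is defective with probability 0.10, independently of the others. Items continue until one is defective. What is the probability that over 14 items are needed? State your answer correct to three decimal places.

Y = number of items to the first success; geometric, p = 0.10.
P(Y > 14) = P(first 14 all fail) = (1−p)^14 = 0.22877

0.229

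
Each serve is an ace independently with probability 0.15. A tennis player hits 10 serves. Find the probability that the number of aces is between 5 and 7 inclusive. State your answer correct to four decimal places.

X ~ Binomial(10, 0.15); P(5 ≤ X ≤ 7) = Σ C(10,k) p^k (1−p)^(10−k) over k:
  k=5: C(10,5)·0.15^5·0.85^5 = 0.008491
  k=6: C(10,6)·0.15^6·0.85^4 = 0.001249
  k=7: C(10,7)·0.15^7·0.85^3 = 0.000126
Total = 0.009865

0.0099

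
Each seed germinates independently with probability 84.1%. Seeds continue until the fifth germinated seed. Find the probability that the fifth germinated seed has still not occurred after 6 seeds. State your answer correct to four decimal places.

Needing more than 6 seeds ⇔ fewer than 5 successes in the first 6. With X ~ Binomial(6, 0.841), P(Y > 6) = P(X ≤ 4).
  k=0: C(6,0)·0.841^0·0.159^6 = 0.000016
  k=1: C(6,1)·0.841^1·0.159^5 = 0.000513
  k=2: C(6,2)·0.841^2·0.159^4 = 0.006781
  k=3: C(6,3)·0.841^3·0.159^3 = 0.047820
  k=4: C(6,4)·0.841^4·0.159^2 = 0.189701
P(X ≤ 4) = 0.244831

0.2448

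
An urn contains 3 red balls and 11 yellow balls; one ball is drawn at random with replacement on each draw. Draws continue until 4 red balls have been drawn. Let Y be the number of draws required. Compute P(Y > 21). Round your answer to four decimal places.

Needing more than 21 draws ⇔ fewer than 4 successes in the first 21. With X ~ Binomial(21, 0.214286), P(Y > 21) = P(X ≤ 3).
  k=0: C(21,0)·0.214286^0·0.785714^21 = 0.006318
  k=1: C(21,1)·0.214286^1·0.785714^20 = 0.036183
  k=2: C(21,2)·0.214286^2·0.785714^19 = 0.098681
  k=3: C(21,3)·0.214286^3·0.785714^18 = 0.170449
P(X ≤ 3) = 0.311631

0.3116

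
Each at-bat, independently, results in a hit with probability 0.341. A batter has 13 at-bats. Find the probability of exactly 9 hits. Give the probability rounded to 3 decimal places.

0.008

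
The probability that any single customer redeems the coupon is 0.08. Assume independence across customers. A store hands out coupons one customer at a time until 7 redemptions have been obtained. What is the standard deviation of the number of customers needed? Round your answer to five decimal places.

31.72144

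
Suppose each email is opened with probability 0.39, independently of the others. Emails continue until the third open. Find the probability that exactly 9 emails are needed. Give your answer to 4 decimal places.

0.0856

Y = trial on which the third success occurs; negative binomial, r=3, p=0.39.
P(Y=9) = C(8,2) · p^3 · (1−p)^6
= 28 · 0.059319 · 0.05152 = 0.085572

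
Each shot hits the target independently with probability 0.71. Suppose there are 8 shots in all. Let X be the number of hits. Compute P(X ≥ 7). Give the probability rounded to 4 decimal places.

0.2756

X ~ Binomial(8, 0.71); P(X ≥ 7) = Σ C(8,k) p^k (1−p)^(8−k) over k:
  k=7: C(8,7)·0.71^7·0.29^1 = 0.211007
  k=8: C(8,8)·0.71^8·0.29^0 = 0.064575
Total = 0.275582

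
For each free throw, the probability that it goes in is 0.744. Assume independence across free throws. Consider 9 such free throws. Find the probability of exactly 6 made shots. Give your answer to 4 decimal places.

0.2390

X ~ Binomial(n=9, p=0.744).
P(X=6) = C(9,6) · p^6 · (1−p)^3
= 84 · 0.1696 · 0.016777 = 0.239021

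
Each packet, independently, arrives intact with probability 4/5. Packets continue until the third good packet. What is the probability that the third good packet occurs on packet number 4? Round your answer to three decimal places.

0.307

Y = trial on which the third success occurs; negative binomial, r=3, p=0.80.
P(Y=4) = C(3,2) · p^3 · (1−p)^1
= 3 · 0.512 · 0.2 = 0.30720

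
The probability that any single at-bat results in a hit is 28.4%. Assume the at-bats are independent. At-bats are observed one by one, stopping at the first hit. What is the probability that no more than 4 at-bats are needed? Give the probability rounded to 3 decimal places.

Y = number of at-bats to the first success; geometric, p = 0.284.
P(Y ≤ 4) = 1 − (1−p)^4 = 1 − 0.26282 = 0.73718

0.737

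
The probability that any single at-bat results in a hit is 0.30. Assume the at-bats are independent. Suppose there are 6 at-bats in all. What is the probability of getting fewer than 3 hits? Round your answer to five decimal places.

0.74431

X ~ Binomial(6, 0.30); P(X ≤ 2) = Σ C(6,k) p^k (1−p)^(6−k) over k:
  k=0: C(6,0)·0.30^0·0.70^6 = 0.1176490
  k=1: C(6,1)·0.30^1·0.70^5 = 0.3025260
  k=2: C(6,2)·0.30^2·0.70^4 = 0.3241350
Total = 0.7443100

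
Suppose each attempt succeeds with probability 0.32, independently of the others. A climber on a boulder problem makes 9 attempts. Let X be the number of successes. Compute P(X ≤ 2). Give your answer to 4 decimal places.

X ~ Binomial(9, 0.32); P(X ≤ 2) = Σ C(9,k) p^k (1−p)^(9−k) over k:
  k=0: C(9,0)·0.32^0·0.68^9 = 0.031087
  k=1: C(9,1)·0.32^1·0.68^8 = 0.131663
  k=2: C(9,2)·0.32^2·0.68^7 = 0.247836
Total = 0.410586

0.4106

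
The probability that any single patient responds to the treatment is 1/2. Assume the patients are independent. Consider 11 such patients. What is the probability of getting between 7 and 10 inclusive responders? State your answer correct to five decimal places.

0.27393

X ~ Binomial(11, 0.50); P(7 ≤ X ≤ 10) = Σ C(11,k) p^k (1−p)^(11−k) over k:
  k=7: C(11,7)·0.50^7·0.50^4 = 0.1611328
  k=8: C(11,8)·0.50^8·0.50^3 = 0.0805664
  k=9: C(11,9)·0.50^9·0.50^2 = 0.0268555
  k=10: C(11,10)·0.50^10·0.50^1 = 0.0053711
Total = 0.2739258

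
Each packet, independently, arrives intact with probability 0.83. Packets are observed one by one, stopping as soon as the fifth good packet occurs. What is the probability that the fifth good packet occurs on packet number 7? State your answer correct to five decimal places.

0.17076

Y = trial on which the fifth success occurs; negative binomial, r=5, p=0.83.
P(Y=7) = C(6,4) · p^5 · (1−p)^2
= 15 · 0.3939 · 0.0289 = 0.1707574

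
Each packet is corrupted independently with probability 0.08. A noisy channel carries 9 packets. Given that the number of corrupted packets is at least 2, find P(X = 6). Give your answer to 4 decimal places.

X ~ Binomial(9, 0.08). Want P(X=6 | X≥2) = P(X=6) / P(X≥2).
P(X=6) = C(9,6)·0.08^6·0.92^3 = 0.000017
P(X≥2) = 1 − 0.472161 − 0.369518 = 0.158321
Ratio = 0.000017 / 0.158321 = 0.000108

0.0001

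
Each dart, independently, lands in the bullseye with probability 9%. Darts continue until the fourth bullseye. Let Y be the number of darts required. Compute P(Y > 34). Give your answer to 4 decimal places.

Needing more than 34 darts ⇔ fewer than 4 successes in the first 34. With X ~ Binomial(34, 0.09), P(Y > 34) = P(X ≤ 3).
  k=0: C(34,0)·0.09^0·0.91^34 = 0.040496
  k=1: C(34,1)·0.09^1·0.91^33 = 0.136172
  k=2: C(34,2)·0.09^2·0.91^32 = 0.222215
  k=3: C(34,3)·0.09^3·0.91^31 = 0.234424
P(X ≤ 3) = 0.633306

0.6333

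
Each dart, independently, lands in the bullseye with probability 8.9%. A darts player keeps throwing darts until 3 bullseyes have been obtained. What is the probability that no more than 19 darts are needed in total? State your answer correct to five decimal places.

0.23629

Finishing within 19 darts ⇔ at least 3 successes in the first 19. With X ~ Binomial(19, 0.089), P(Y ≤ 19) = 1 − P(X ≤ 2).
  k=0: C(19,0)·0.089^0·0.911^19 = 0.1701567
  k=1: C(19,1)·0.089^1·0.911^18 = 0.3158453
  k=2: C(19,2)·0.089^2·0.911^17 = 0.2777081
1 − 0.7637101 = 0.2362899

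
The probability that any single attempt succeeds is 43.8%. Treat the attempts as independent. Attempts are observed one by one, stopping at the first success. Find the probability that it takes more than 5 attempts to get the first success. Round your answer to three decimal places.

Y = number of attempts to the first success; geometric, p = 0.438.
P(Y > 5) = P(first 5 all fail) = (1−p)^5 = 0.05606

0.056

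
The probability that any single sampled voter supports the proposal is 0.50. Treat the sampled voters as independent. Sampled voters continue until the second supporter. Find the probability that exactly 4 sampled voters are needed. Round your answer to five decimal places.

0.18750

Y = trial on which the second success occurs; negative binomial, r=2, p=0.50.
P(Y=4) = C(3,1) · p^2 · (1−p)^2
= 3 · 0.25 · 0.25 = 0.1875000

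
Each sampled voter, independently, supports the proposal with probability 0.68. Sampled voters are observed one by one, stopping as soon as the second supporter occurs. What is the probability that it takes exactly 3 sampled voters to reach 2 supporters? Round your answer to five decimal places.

Y = trial on which the second success occurs; negative binomial, r=2, p=0.68.
P(Y=3) = C(2,1) · p^2 · (1−p)^1
= 2 · 0.4624 · 0.32 = 0.2959360

0.29594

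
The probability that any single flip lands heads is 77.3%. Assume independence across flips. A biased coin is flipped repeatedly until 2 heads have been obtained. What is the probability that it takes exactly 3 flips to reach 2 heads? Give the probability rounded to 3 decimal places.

0.271

Y = trial on which the second success occurs; negative binomial, r=2, p=0.773.
P(Y=3) = C(2,1) · p^2 · (1−p)^1
= 2 · 0.59753 · 0.227 = 0.27128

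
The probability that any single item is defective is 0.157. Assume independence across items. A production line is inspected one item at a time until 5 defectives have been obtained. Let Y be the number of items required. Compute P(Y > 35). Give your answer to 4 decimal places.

0.3382

Needing more than 35 items ⇔ fewer than 5 successes in the first 35. With X ~ Binomial(35, 0.157), P(Y > 35) = P(X ≤ 4).
  k=0: C(35,0)·0.157^0·0.843^35 = 0.002535
  k=1: C(35,1)·0.157^1·0.843^34 = 0.016524
  k=2: C(35,2)·0.157^2·0.843^33 = 0.052315
  k=3: C(35,3)·0.157^3·0.843^32 = 0.107174
  k=4: C(35,4)·0.157^4·0.843^31 = 0.159681
P(X ≤ 4) = 0.338229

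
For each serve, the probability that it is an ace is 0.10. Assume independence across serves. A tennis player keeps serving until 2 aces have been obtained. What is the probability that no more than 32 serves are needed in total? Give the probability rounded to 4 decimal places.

0.8436

Finishing within 32 serves ⇔ at least 2 successes in the first 32. With X ~ Binomial(32, 0.10), P(Y ≤ 32) = 1 − P(X ≤ 1).
  k=0: C(32,0)·0.10^0·0.90^32 = 0.034337
  k=1: C(32,1)·0.10^1·0.90^31 = 0.122087
1 − 0.156423 = 0.843577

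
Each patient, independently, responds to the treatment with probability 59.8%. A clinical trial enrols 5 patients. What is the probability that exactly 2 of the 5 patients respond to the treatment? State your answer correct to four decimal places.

X ~ Binomial(n=5, p=0.598).
P(X=2) = C(5,2) · p^2 · (1−p)^3
= 10 · 0.3576 · 0.064965 = 0.232317

0.2323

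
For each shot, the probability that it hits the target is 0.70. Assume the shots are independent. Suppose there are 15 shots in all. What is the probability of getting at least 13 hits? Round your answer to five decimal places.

0.12683

X ~ Binomial(15, 0.70); P(X ≥ 13) = Σ C(15,k) p^k (1−p)^(15−k) over k:
  k=13: C(15,13)·0.70^13·0.30^2 = 0.0915601
  k=14: C(15,14)·0.70^14·0.30^1 = 0.0305200
  k=15: C(15,15)·0.70^15·0.30^0 = 0.0047476
Total = 0.1268277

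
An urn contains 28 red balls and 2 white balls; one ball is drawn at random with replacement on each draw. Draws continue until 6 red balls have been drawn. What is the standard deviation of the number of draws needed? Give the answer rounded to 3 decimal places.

0.678

Y = total draws until the sixth success; negative binomial with r=6, p=0.933333.
SD(Y) = √[r(1−p)/p²] = √(0.45918) = 0.67763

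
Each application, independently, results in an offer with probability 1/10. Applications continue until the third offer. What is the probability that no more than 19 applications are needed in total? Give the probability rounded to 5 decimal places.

0.29456

Finishing within 19 applications ⇔ at least 3 successes in the first 19. With X ~ Binomial(19, 0.10), P(Y ≤ 19) = 1 − P(X ≤ 2).
  k=0: C(19,0)·0.10^0·0.90^19 = 0.1350852
  k=1: C(19,1)·0.10^1·0.90^18 = 0.2851798
  k=2: C(19,2)·0.10^2·0.90^17 = 0.2851798
1 − 0.7054448 = 0.2945552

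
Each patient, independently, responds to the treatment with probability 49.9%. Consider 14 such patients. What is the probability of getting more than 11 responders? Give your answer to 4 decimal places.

X ~ Binomial(14, 0.499); P(X ≥ 12) = Σ C(14,k) p^k (1−p)^(14−k) over k:
  k=12: C(14,12)·0.499^12·0.501^2 = 0.005444
  k=13: C(14,13)·0.499^13·0.501^1 = 0.000834
  k=14: C(14,14)·0.499^14·0.501^0 = 0.000059
Total = 0.006338

0.0063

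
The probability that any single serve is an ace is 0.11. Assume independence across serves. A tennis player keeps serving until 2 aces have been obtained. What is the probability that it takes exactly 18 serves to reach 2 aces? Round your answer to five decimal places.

0.03188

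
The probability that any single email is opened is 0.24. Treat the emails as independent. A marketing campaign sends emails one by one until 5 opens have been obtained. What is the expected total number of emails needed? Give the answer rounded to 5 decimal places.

Y = total emails until the fifth success; negative binomial with r=5, p=0.24.
E[Y] = r / p = 5 / 0.24 = 20.8333333

20.83333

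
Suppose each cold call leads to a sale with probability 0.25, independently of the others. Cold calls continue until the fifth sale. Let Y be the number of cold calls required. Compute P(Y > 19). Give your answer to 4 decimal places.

Needing more than 19 cold calls ⇔ fewer than 5 successes in the first 19. With X ~ Binomial(19, 0.25), P(Y > 19) = P(X ≤ 4).
  k=0: C(19,0)·0.25^0·0.75^19 = 0.004228
  k=1: C(19,1)·0.25^1·0.75^18 = 0.026779
  k=2: C(19,2)·0.25^2·0.75^17 = 0.080337
  k=3: C(19,3)·0.25^3·0.75^16 = 0.151748
  k=4: C(19,4)·0.25^4·0.75^15 = 0.202331
P(X ≤ 4) = 0.465424

0.4654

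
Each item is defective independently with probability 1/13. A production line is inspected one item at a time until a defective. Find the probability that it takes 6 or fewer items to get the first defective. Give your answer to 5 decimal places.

Y = number of items to the first success; geometric, p = 0.076923.
P(Y ≤ 6) = 1 − (1−p)^6 = 1 − 0.6186249 = 0.3813751

0.38138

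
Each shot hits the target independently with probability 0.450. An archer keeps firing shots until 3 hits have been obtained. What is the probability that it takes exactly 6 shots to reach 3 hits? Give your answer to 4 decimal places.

Y = trial on which the third success occurs; negative binomial, r=3, p=0.45.
P(Y=6) = C(5,2) · p^3 · (1−p)^3
= 10 · 0.091125 · 0.16637 = 0.151609

0.1516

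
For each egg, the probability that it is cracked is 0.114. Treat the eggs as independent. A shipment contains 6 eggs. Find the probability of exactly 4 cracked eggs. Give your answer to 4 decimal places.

0.0020

X ~ Binomial(n=6, p=0.114).
P(X=4) = C(6,4) · p^4 · (1−p)^2
= 15 · 0.0001689 · 0.785 = 0.001989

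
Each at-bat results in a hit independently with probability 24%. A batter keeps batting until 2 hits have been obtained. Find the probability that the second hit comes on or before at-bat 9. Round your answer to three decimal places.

0.675

Finishing within 9 at-bats ⇔ at least 2 successes in the first 9. With X ~ Binomial(9, 0.24), P(Y ≤ 9) = 1 − P(X ≤ 1).
  k=0: C(9,0)·0.24^0·0.76^9 = 0.08459
  k=1: C(9,1)·0.24^1·0.76^8 = 0.24042
1 − 0.32501 = 0.67499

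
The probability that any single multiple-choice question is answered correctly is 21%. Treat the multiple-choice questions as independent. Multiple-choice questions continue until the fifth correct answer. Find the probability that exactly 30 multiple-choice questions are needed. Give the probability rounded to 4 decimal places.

0.0268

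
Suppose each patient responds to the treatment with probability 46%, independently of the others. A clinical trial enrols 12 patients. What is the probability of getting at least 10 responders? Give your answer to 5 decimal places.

0.00952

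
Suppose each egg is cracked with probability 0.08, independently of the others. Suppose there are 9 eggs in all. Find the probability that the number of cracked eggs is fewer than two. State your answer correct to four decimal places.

X ~ Binomial(9, 0.08); P(X ≤ 1) = Σ C(9,k) p^k (1−p)^(9−k) over k:
  k=0: C(9,0)·0.08^0·0.92^9 = 0.472161
  k=1: C(9,1)·0.08^1·0.92^8 = 0.369518
Total = 0.841679

0.8417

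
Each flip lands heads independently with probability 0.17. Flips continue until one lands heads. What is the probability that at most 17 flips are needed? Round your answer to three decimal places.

Y = number of flips to the first success; geometric, p = 0.17.
P(Y ≤ 17) = 1 − (1−p)^17 = 1 − 0.04210 = 0.95790

0.958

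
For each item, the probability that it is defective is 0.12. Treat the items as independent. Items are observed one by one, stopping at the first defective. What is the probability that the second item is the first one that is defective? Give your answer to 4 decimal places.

0.1056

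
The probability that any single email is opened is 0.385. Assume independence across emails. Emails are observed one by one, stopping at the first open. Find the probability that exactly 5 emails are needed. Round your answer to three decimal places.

Geometric (trials to first success), p = 0.385.
P(Y = 5) = (1−p)^4 · p = 0.14305 · 0.385 = 0.05508

0.055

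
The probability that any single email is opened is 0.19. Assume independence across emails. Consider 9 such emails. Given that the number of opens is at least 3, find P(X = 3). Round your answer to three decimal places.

X ~ Binomial(9, 0.19). Want P(X=3 | X≥3) = P(X=3) / P(X≥3).
P(X=3) = C(9,3)·0.19^3·0.81^6 = 0.16272
P(X≥3) = 1 − 0.15009 − 0.31687 − 0.29731 = 0.23573
Ratio = 0.16272 / 0.23573 = 0.69029

0.690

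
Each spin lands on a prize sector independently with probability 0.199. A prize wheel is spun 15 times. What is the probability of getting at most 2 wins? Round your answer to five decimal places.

X ~ Binomial(15, 0.199); P(X ≤ 2) = Σ C(15,k) p^k (1−p)^(15−k) over k:
  k=0: C(15,0)·0.199^0·0.801^15 = 0.0358499
  k=1: C(15,1)·0.199^1·0.801^14 = 0.1335979
  k=2: C(15,2)·0.199^2·0.801^13 = 0.2323369
Total = 0.4017846

0.40178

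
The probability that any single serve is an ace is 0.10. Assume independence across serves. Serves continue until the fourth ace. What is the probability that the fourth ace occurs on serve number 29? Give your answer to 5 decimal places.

0.02352

Y = trial on which the fourth success occurs; negative binomial, r=4, p=0.10.
P(Y=29) = C(28,3) · p^4 · (1−p)^25
= 3276 · 0.0001 · 0.07179 = 0.0235183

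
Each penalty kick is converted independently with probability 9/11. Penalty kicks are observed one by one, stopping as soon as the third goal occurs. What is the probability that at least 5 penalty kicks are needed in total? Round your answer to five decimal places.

0.15354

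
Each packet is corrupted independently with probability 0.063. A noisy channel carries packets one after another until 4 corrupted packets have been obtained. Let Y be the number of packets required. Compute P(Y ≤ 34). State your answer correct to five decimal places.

0.16383

Finishing within 34 packets ⇔ at least 4 successes in the first 34. With X ~ Binomial(34, 0.063), P(Y ≤ 34) = 1 − P(X ≤ 3).
  k=0: C(34,0)·0.063^0·0.937^34 = 0.1094324
  k=1: C(34,1)·0.063^1·0.937^33 = 0.2501647
  k=2: C(34,2)·0.063^2·0.937^32 = 0.2775306
  k=3: C(34,3)·0.063^3·0.937^31 = 0.1990401
1 − 0.8361678 = 0.1638322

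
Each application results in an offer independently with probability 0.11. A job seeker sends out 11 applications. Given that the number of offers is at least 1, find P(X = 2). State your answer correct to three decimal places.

0.323

X ~ Binomial(11, 0.11). Want P(X=2 | X≥1) = P(X=2) / P(X≥1).
P(X=2) = C(11,2)·0.11^2·0.89^9 = 0.23316
P(X≥1) = 1 − 0.27752 = 0.72248
Ratio = 0.23316 / 0.72248 = 0.32272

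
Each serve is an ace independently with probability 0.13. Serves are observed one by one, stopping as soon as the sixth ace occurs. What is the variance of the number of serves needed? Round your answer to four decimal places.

Y = total serves until the sixth success; negative binomial with r=6, p=0.13.
Var(Y) = r(1−p)/p² = 6·0.87 / 0.13² = 308.875740

308.8757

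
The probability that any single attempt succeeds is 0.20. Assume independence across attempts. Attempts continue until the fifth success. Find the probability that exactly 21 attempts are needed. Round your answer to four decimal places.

Y = trial on which the fifth success occurs; negative binomial, r=5, p=0.20.
P(Y=21) = C(20,4) · p^5 · (1−p)^16
= 4845 · 0.00032 · 0.028147 = 0.043640

0.0436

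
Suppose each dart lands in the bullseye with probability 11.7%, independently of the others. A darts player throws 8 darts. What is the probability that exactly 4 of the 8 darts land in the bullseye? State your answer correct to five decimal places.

X ~ Binomial(n=8, p=0.117).
P(X=4) = C(8,4) · p^4 · (1−p)^4
= 70 · 0.00018739 · 0.60791 = 0.0079741

0.00797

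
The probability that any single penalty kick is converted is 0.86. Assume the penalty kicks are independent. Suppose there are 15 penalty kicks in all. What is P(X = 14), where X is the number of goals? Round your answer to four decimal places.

0.2542

X ~ Binomial(n=15, p=0.86).
P(X=14) = C(15,14) · p^14 · (1−p)^1
= 15 · 0.12105 · 0.14 = 0.254213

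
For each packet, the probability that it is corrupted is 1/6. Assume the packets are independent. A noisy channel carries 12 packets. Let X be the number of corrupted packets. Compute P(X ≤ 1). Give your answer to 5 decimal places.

X ~ Binomial(12, 0.166667); P(X ≤ 1) = Σ C(12,k) p^k (1−p)^(12−k) over k:
  k=0: C(12,0)·0.166667^0·0.833333^12 = 0.1121567
  k=1: C(12,1)·0.166667^1·0.833333^11 = 0.2691760
Total = 0.3813326

0.38133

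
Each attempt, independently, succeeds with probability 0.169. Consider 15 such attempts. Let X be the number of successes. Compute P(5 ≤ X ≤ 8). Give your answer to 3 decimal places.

0.094

X ~ Binomial(15, 0.169); P(5 ≤ X ≤ 8) = Σ C(15,k) p^k (1−p)^(15−k) over k:
  k=5: C(15,5)·0.169^5·0.831^10 = 0.06501
  k=6: C(15,6)·0.169^6·0.831^9 = 0.02204
  k=7: C(15,7)·0.169^7·0.831^8 = 0.00576
  k=8: C(15,8)·0.169^8·0.831^7 = 0.00117
Total = 0.09398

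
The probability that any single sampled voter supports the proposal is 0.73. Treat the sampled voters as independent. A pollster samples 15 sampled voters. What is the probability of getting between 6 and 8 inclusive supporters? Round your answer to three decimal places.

X ~ Binomial(15, 0.73); P(6 ≤ X ≤ 8) = Σ C(15,k) p^k (1−p)^(15−k) over k:
  k=6: C(15,6)·0.73^6·0.27^9 = 0.00578
  k=7: C(15,7)·0.73^7·0.27^8 = 0.02008
  k=8: C(15,8)·0.73^8·0.27^7 = 0.05428
Total = 0.08014

0.080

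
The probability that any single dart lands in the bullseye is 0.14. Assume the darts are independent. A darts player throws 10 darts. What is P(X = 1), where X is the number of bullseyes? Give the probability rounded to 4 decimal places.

X ~ Binomial(n=10, p=0.14).
P(X=1) = C(10,1) · p^1 · (1−p)^9
= 10 · 0.14 · 0.25733 = 0.360258

0.3603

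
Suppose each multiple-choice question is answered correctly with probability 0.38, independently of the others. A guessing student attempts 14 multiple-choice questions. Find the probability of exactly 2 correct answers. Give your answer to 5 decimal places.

0.04239

X ~ Binomial(n=14, p=0.38).
P(X=2) = C(14,2) · p^2 · (1−p)^12
= 91 · 0.1444 · 0.0032263 = 0.0423944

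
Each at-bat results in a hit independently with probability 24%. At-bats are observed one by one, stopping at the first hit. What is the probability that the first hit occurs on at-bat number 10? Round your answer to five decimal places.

0.02030

Geometric (trials to first success), p = 0.24.
P(Y = 10) = (1−p)^9 · p = 0.084591 · 0.24 = 0.0203018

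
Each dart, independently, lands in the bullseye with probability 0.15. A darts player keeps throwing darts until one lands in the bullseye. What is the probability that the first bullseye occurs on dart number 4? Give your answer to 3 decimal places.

Geometric (trials to first success), p = 0.15.
P(Y = 4) = (1−p)^3 · p = 0.61413 · 0.15 = 0.09212

0.092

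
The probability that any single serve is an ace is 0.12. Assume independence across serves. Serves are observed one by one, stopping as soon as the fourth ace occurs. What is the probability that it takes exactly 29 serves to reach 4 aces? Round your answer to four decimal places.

0.0278

Y = trial on which the fourth success occurs; negative binomial, r=4, p=0.12.
P(Y=29) = C(28,3) · p^4 · (1−p)^25
= 3276 · 0.00020736 · 0.040932 = 0.027806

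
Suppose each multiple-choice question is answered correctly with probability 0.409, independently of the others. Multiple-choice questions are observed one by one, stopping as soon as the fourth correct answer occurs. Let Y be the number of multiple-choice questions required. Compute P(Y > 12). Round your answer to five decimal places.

0.20669

Needing more than 12 multiple-choice questions ⇔ fewer than 4 successes in the first 12. With X ~ Binomial(12, 0.409), P(Y > 12) = P(X ≤ 3).
  k=0: C(12,0)·0.409^0·0.591^12 = 0.0018157
  k=1: C(12,1)·0.409^1·0.591^11 = 0.0150788
  k=2: C(12,2)·0.409^2·0.591^10 = 0.0573939
  k=3: C(12,3)·0.409^3·0.591^9 = 0.1323975
P(X ≤ 3) = 0.2066859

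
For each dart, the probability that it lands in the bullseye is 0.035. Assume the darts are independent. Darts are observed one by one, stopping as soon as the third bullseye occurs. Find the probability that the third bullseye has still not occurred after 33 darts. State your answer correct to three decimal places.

Needing more than 33 darts ⇔ fewer than 3 successes in the first 33. With X ~ Binomial(33, 0.035), P(Y > 33) = P(X ≤ 2).
  k=0: C(33,0)·0.035^0·0.965^33 = 0.30860
  k=1: C(33,1)·0.035^1·0.965^32 = 0.36937
  k=2: C(33,2)·0.035^2·0.965^31 = 0.21435
P(X ≤ 2) = 0.89232

0.892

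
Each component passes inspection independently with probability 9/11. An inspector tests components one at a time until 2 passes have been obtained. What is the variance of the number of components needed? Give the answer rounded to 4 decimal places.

0.5432

Y = total components until the second success; negative binomial with r=2, p=0.818182.
Var(Y) = r(1−p)/p² = 2·0.181818 / 0.818182² = 0.543210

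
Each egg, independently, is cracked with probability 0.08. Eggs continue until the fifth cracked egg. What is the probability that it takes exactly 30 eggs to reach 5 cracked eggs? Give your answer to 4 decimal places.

0.0097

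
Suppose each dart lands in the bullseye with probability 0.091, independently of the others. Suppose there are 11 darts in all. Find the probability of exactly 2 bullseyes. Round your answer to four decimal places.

0.1930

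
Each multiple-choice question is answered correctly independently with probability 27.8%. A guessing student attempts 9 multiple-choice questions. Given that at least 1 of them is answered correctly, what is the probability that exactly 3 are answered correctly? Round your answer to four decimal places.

X ~ Binomial(9, 0.278). Want P(X=3 | X≥1) = P(X=3) / P(X≥1).
P(X=3) = C(9,3)·0.278^3·0.722^6 = 0.255645
P(X≥1) = 1 − 0.053313 = 0.946687
Ratio = 0.255645 / 0.946687 = 0.270042

0.2700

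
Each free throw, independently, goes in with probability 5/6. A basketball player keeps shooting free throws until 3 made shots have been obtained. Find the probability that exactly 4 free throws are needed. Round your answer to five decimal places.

0.28935

Y = trial on which the third success occurs; negative binomial, r=3, p=0.833333.
P(Y=4) = C(3,2) · p^3 · (1−p)^1
= 3 · 0.5787 · 0.16667 = 0.2893519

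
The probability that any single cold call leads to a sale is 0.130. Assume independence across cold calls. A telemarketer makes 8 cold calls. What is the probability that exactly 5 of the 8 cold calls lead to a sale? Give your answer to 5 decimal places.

0.00137

X ~ Binomial(n=8, p=0.13).
P(X=5) = C(8,5) · p^5 · (1−p)^3
= 56 · 3.7129e-05 · 0.6585 = 0.0013692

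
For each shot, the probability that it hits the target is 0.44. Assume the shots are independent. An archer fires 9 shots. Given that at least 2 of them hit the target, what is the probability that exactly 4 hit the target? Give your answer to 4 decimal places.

0.2720

X ~ Binomial(9, 0.44). Want P(X=4 | X≥2) = P(X=4) / P(X≥2).
P(X=4) = C(9,4)·0.44^4·0.56^5 = 0.260089
P(X≥2) = 1 − 0.005416 − 0.038300 = 0.956284
Ratio = 0.260089 / 0.956284 = 0.271979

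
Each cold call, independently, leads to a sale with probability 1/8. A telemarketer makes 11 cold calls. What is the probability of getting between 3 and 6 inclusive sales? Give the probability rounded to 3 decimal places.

X ~ Binomial(11, 0.125); P(3 ≤ X ≤ 6) = Σ C(11,k) p^k (1−p)^(11−k) over k:
  k=3: C(11,3)·0.125^3·0.875^8 = 0.11073
  k=4: C(11,4)·0.125^4·0.875^7 = 0.03164
  k=5: C(11,5)·0.125^5·0.875^6 = 0.00633
  k=6: C(11,6)·0.125^6·0.875^5 = 0.00090
Total = 0.14960

0.150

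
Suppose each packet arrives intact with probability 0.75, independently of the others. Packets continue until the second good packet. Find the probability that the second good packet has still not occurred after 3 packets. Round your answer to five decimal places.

Needing more than 3 packets ⇔ fewer than 2 successes in the first 3. With X ~ Binomial(3, 0.75), P(Y > 3) = P(X ≤ 1).
  k=0: C(3,0)·0.75^0·0.25^3 = 0.0156250
  k=1: C(3,1)·0.75^1·0.25^2 = 0.1406250
P(X ≤ 1) = 0.1562500

0.15625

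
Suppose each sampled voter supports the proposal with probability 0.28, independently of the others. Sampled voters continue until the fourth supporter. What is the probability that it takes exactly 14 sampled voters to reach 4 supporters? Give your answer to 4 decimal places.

Y = trial on which the fourth success occurs; negative binomial, r=4, p=0.28.
P(Y=14) = C(13,3) · p^4 · (1−p)^10
= 286 · 0.0061466 · 0.037439 = 0.065815

0.0658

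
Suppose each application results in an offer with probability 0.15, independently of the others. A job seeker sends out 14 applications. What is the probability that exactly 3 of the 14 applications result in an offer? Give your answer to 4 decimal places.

0.2056

X ~ Binomial(n=14, p=0.15).
P(X=3) = C(14,3) · p^3 · (1−p)^11
= 364 · 0.003375 · 0.16734 = 0.205581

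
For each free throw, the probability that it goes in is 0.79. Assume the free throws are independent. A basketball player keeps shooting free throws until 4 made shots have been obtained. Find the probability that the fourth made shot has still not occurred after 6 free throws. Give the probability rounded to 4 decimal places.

Needing more than 6 free throws ⇔ fewer than 4 successes in the first 6. With X ~ Binomial(6, 0.79), P(Y > 6) = P(X ≤ 3).
  k=0: C(6,0)·0.79^0·0.21^6 = 0.000086
  k=1: C(6,1)·0.79^1·0.21^5 = 0.001936
  k=2: C(6,2)·0.79^2·0.21^4 = 0.018206
  k=3: C(6,3)·0.79^3·0.21^3 = 0.091321
P(X ≤ 3) = 0.111549

0.1115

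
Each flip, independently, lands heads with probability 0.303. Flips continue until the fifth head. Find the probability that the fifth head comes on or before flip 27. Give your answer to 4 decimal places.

Finishing within 27 flips ⇔ at least 5 successes in the first 27. With X ~ Binomial(27, 0.303), P(Y ≤ 27) = 1 − P(X ≤ 4).
  k=0: C(27,0)·0.303^0·0.697^27 = 0.000059
  k=1: C(27,1)·0.303^1·0.697^26 = 0.000687
  k=2: C(27,2)·0.303^2·0.697^25 = 0.003882
  k=3: C(27,3)·0.303^3·0.697^24 = 0.014062
  k=4: C(27,4)·0.303^4·0.697^23 = 0.036678
1 − 0.055366 = 0.944634

0.9446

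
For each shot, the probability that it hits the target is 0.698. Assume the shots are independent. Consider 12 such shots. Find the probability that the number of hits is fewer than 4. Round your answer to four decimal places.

X ~ Binomial(12, 0.698); P(X ≤ 3) = Σ C(12,k) p^k (1−p)^(12−k) over k:
  k=0: C(12,0)·0.698^0·0.302^12 = 0.000001
  k=1: C(12,1)·0.698^1·0.302^11 = 0.000016
  k=2: C(12,2)·0.698^2·0.302^10 = 0.000203
  k=3: C(12,3)·0.698^3·0.302^9 = 0.001563
Total = 0.001783

0.0018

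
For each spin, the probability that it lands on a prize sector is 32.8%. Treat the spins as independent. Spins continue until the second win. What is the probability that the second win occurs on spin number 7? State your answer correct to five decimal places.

Y = trial on which the second success occurs; negative binomial, r=2, p=0.328.
P(Y=7) = C(6,1) · p^2 · (1−p)^5
= 6 · 0.10758 · 0.13704 = 0.0884597

0.08846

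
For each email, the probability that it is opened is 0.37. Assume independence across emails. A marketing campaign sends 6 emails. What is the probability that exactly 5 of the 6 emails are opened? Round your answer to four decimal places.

0.0262

X ~ Binomial(n=6, p=0.37).
P(X=5) = C(6,5) · p^5 · (1−p)^1
= 6 · 0.0069344 · 0.63 = 0.026212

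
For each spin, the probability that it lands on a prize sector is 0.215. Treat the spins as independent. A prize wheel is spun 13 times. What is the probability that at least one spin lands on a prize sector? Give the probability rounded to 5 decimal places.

P(at least one) = 1 − P(none) = 1 − (1 − 0.215)^13
= 1 − 0.0429839 = 0.9570161

0.95702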